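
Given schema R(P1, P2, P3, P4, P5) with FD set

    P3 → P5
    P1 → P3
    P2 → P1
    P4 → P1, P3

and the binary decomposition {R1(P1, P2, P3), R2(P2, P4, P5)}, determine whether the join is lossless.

Yes

Common attributes: R1 ∩ R2 = {P2}.
Closure of {P2}: P2 → P1 applies, adding P1; P1 → P3 applies, adding P3; P3 → P5 applies, adding P5. So (P2)⁺ = {P1, P2, P3, P5}.
This closure contains every attribute of R1, so R1 ∩ R2 → R1. The join is lossless.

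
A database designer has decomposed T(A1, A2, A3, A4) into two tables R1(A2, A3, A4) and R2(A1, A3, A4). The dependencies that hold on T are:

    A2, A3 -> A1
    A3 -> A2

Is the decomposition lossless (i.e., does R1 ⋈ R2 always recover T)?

Yes

Common attributes: R1 ∩ R2 = {A3, A4}.
Closure of {A3, A4}: A3 → A2 applies, adding A2; A2, A3 → A1 applies, adding A1. So (A3, A4)⁺ = {A1, A2, A3, A4}.
This closure contains every attribute of R1, so R1 ∩ R2 → R1. The join is lossless.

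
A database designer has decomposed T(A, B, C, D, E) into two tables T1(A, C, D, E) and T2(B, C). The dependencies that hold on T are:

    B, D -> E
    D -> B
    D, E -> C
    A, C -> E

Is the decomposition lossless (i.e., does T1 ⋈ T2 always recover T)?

Common attributes: T1 ∩ T2 = {C}.
No dependency enlarges {C}, so (C)⁺ = {C}.
The closure contains neither all of T1 = {A, C, D, E} nor all of T2 = {B, C}, so the common attributes are not a superkey of either fragment. The join is lossy.

No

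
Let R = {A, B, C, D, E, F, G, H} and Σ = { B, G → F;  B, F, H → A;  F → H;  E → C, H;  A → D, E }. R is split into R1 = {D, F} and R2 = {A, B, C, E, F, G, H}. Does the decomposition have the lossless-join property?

Common attributes: R1 ∩ R2 = {F}.
Closure of {F}: F → H applies, adding H. So (F)⁺ = {F, H}.
The closure contains neither all of R1 = {D, F} nor all of R2 = {A, B, C, E, F, G, H}, so the common attributes are not a superkey of either fragment. The join is lossy.

No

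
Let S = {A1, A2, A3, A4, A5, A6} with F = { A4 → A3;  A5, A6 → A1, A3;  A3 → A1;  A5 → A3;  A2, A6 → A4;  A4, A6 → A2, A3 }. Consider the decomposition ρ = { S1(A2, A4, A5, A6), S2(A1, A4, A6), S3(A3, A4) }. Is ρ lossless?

Chase test. Columns are A1, A2, A3, A4, A5, A6; row i has aⱼ where attribute j ∈ Si, else bᵢⱼ.
Initial tableau (one row per fragment):
  row 1: b11 a2 b13 a4 a5 a6
  row 2: a1 b22 b23 a4 b25 a6
  row 3: b31 b32 a3 a4 b35 b36
Rows 1 and 2 agree on A4; apply A4→A3 and equate their A3 entries.
Rows 1 and 3 agree on A4; apply A4→A3 and equate their A3 entries.
Rows 1 and 2 agree on A3; apply A3→A1 and equate their A1 entries.
Rows 1 and 3 agree on A3; apply A3→A1 and equate their A1 entries.
Rows 1 and 2 agree on A4, A6; apply A4, A6→A2, A3 and equate their A2, A3 entries.
Row 1 is now all distinguished symbols — the join is lossless.

Yes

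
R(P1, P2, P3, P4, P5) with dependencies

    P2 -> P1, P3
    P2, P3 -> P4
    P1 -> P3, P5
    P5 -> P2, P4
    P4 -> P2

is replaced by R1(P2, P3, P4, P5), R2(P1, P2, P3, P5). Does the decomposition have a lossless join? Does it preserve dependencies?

lossless and dependency-preserving

Lossless test: (P2, P3, P5)⁺ = {P1, P2, P3, P4, P5}, which contains all of one fragment — lossless.
Dependency preservation: every FD's attributes lie within a single fragment, so each can be enforced locally — preserved.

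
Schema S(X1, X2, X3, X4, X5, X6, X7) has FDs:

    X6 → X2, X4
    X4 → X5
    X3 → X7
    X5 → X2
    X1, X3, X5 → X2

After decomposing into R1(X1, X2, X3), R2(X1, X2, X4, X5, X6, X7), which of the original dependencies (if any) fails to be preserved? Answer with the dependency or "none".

Check X3 → X7: no single fragment contains all of {X3, X7}, and the restricted closure of {X3} across the fragments never reaches {X7}.
X6 → X2, X4 is preserved.
X4 → X5 is preserved.
X5 → X2 is preserved.
X1, X3, X5 → X2 is preserved.

X3 → X7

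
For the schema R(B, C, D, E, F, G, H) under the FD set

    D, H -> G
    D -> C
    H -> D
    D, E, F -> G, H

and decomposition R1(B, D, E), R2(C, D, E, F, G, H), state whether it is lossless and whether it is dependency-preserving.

lossy but dependency-preserving

Lossless test: (D, E)⁺ = {C, D, E}, which is a superkey of neither fragment — lossy.
Dependency preservation: every FD's attributes lie within a single fragment, so each can be enforced locally — preserved.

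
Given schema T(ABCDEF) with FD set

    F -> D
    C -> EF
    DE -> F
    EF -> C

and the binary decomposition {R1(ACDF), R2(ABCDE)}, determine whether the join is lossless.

Yes

Common attributes: R1 ∩ R2 = {ACD}.
Closure of {ACD}: C → EF applies, adding EF. So (ACD)⁺ = {ACDEF}.
This closure contains every attribute of R1, so R1 ∩ R2 → R1. The join is lossless.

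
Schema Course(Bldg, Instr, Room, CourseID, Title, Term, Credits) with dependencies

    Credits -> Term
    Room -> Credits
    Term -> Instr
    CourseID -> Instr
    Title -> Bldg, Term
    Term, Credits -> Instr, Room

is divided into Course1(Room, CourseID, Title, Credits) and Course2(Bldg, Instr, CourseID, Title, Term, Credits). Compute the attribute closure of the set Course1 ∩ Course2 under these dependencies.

Bldg, Instr, Room, CourseID, Title, Term, Credits

Course1 ∩ Course2 = {CourseID, Title, Credits}.
Credits → Term applies, adding Term
Term → Instr applies, adding Instr
Title → Bldg, Term applies, adding Bldg
Term, Credits → Instr, Room applies, adding Room
Closure: {Bldg, Instr, Room, CourseID, Title, Term, Credits}.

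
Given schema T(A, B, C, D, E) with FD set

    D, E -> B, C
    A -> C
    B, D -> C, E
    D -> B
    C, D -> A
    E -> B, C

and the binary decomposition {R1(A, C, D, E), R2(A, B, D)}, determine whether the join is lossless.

Common attributes: R1 ∩ R2 = {A, D}.
Closure of {A, D}: A → C applies, adding C; D → B applies, adding B; B, D → C, E applies, adding E. So (A, D)⁺ = {A, B, C, D, E}.
This closure contains every attribute of R1, so R1 ∩ R2 → R1. The join is lossless.

Yes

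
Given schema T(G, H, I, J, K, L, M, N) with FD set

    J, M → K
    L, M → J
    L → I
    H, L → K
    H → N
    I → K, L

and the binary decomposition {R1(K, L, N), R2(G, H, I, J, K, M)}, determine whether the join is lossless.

Common attributes: R1 ∩ R2 = {K}.
No dependency enlarges {K}, so (K)⁺ = {K}.
The closure contains neither all of R1 = {K, L, N} nor all of R2 = {G, H, I, J, K, M}, so the common attributes are not a superkey of either fragment. The join is lossy.

No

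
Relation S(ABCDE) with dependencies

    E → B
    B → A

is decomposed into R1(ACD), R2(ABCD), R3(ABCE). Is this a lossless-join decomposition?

No

Chase test. Columns are ABCDE; row i has aⱼ where attribute j ∈ Ri, else bᵢⱼ.
Initial tableau (one row per fragment):
  row 1: a1 b12 a3 a4 b15
  row 2: a1 a2 a3 a4 b25
  row 3: a1 a2 a3 b34 a5
No row becomes fully distinguished — the join is lossy.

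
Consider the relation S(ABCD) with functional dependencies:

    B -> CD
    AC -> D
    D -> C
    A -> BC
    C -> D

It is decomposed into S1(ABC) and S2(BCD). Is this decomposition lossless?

Yes

Common attributes: S1 ∩ S2 = {BC}.
Closure of {BC}: B → CD applies, adding D. So (BC)⁺ = {BCD}.
This closure contains every attribute of S2, so S1 ∩ S2 → S2. The join is lossless.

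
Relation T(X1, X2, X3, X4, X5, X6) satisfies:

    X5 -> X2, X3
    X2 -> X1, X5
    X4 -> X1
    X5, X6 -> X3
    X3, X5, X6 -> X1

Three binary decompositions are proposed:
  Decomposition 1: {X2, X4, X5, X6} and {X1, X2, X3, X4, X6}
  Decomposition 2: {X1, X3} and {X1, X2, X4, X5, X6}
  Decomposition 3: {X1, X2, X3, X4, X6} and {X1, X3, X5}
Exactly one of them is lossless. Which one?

Decomposition 1

Decomposition 1: common = {X2, X4, X6}, closure = {X1, X2, X3, X4, X5, X6} → lossless.
Decomposition 2: common = {X1}, closure = {X1} → lossy.
Decomposition 3: common = {X1, X3}, closure = {X1, X3} → lossy.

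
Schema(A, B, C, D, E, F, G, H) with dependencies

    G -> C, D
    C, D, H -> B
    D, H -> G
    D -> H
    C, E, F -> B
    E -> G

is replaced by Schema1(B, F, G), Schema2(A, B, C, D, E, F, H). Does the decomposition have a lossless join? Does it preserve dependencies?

Lossless test: (B, F)⁺ = {B, F}, which is a superkey of neither fragment — lossy.
Dependency preservation: the restricted closure of {G} across the fragments never reaches {C, D}, so G → C, D cannot be enforced without a join — not preserved.

lossy and not dependency-preserving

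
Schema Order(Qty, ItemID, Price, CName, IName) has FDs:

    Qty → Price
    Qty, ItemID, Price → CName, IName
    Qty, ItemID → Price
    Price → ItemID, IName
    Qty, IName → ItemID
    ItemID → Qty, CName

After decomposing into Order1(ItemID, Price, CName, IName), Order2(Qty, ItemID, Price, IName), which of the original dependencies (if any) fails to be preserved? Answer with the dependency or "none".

Qty → Price lies within Order2.
Qty, ItemID, Price → CName, IName: restricted closure across fragments reaches CName, IName.
Qty, ItemID → Price lies within Order2.
Price → ItemID, IName lies within Order1.
Qty, IName → ItemID lies within Order2.
ItemID → Qty, CName: restricted closure across fragments reaches Qty, CName.
Every dependency is enforceable on the fragments, so the decomposition is dependency-preserving.

none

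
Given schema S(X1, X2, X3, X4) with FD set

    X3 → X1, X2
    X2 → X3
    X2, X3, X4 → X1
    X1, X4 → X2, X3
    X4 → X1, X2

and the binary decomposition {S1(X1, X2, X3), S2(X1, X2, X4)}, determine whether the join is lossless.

Common attributes: S1 ∩ S2 = {X1, X2}.
Closure of {X1, X2}: X2 → X3 applies, adding X3. So (X1, X2)⁺ = {X1, X2, X3}.
This closure contains every attribute of S1, so S1 ∩ S2 → S1. The join is lossless.

Yes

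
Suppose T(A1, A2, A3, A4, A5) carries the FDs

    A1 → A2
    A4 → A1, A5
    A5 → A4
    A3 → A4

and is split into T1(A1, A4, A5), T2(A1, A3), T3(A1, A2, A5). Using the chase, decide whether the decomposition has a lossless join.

Chase test. Columns are A1, A2, A3, A4, A5; row i has aⱼ where attribute j ∈ Ti, else bᵢⱼ.
Initial tableau (one row per fragment):
  row 1: a1 b12 b13 a4 a5
  row 2: a1 b22 a3 b24 b25
  row 3: a1 a2 b33 b34 a5
Rows 1 and 2 agree on A1; apply A1→A2 and equate their A2 entries.
Rows 1 and 3 agree on A1; apply A1→A2 and equate their A2 entries.
Rows 1 and 3 agree on A5; apply A5→A4 and equate their A4 entries.
No row becomes fully distinguished — the join is lossy.

No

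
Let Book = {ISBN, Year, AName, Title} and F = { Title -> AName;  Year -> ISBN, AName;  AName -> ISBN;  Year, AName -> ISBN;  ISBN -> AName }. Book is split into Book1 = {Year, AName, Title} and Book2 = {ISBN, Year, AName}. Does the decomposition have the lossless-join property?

Yes

Common attributes: Book1 ∩ Book2 = {Year, AName}.
Closure of {Year, AName}: Year → ISBN, AName applies, adding ISBN. So (Year, AName)⁺ = {ISBN, Year, AName}.
This closure contains every attribute of Book2, so Book1 ∩ Book2 → Book2. The join is lossless.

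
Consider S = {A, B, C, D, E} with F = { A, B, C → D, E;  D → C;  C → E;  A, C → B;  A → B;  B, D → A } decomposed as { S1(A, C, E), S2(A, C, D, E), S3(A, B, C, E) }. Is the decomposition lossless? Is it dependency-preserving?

lossless but not dependency-preserving

Lossless test (chase): Rows 1 and 2 agree on A, C; apply A, C→B and equate their B entries. Rows 1 and 3 agree on A, C; apply A, C→B and equate their B entries. Rows 1 and 2 agree on A, B, C; apply A, B, C→D, E and equate their D, E entries. Rows 1 and 3 agree on A, B, C; apply A, B, C→D, E and equate their D, E entries. Row 1 is now all distinguished symbols — the join is lossless.
Dependency preservation: the restricted closure of {B, D} across the fragments never reaches {A}, so B, D → A cannot be enforced without a join — not preserved.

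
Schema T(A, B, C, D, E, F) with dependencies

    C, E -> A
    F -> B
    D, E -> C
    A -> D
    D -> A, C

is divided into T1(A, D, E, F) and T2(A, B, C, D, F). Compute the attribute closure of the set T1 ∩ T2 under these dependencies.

T1 ∩ T2 = {A, D, F}.
F → B applies, adding B
D → A, C applies, adding C
Closure: {A, B, C, D, F}.

A, B, C, D, F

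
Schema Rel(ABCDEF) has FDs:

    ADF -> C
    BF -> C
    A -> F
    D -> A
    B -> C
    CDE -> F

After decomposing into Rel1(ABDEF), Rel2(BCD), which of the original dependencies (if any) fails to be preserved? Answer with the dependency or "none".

ADF → C: restricted closure across fragments reaches C.
BF → C: restricted closure across fragments reaches C.
A → F lies within Rel1.
D → A lies within Rel1.
B → C lies within Rel2.
CDE → F: restricted closure across fragments reaches F.
Every dependency is enforceable on the fragments, so the decomposition is dependency-preserving.

none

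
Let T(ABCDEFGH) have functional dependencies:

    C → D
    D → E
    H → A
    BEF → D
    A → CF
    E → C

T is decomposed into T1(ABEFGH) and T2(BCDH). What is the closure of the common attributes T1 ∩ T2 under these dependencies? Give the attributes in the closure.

T1 ∩ T2 = {BH}.
H → A applies, adding A
A → CF applies, adding CF
C → D applies, adding D
D → E applies, adding E
Closure: {ABCDEFH}.

ABCDEFH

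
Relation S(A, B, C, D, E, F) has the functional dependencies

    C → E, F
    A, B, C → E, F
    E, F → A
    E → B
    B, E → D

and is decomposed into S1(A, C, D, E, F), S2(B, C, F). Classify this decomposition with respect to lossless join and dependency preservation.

Lossless test: (C, F)⁺ = {A, B, C, D, E, F}, which contains all of one fragment — lossless.
Dependency preservation: the restricted closure of {E} across the fragments never reaches {B}, so E → B cannot be enforced without a join — not preserved.

lossless but not dependency-preserving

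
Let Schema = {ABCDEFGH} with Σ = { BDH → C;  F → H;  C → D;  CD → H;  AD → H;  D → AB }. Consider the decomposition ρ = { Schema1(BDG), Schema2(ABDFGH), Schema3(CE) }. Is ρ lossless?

No

Chase test. Columns are ABCDEFGH; row i has aⱼ where attribute j ∈ Schemai, else bᵢⱼ.
Initial tableau (one row per fragment):
  row 1: b11 a2 b13 a4 b15 b16 a7 b18
  row 2: a1 a2 b23 a4 b25 a6 a7 a8
  row 3: b31 b32 a3 b34 a5 b36 b37 b38
Rows 1 and 2 agree on D; apply D→AB and equate their AB entries.
Rows 1 and 2 agree on AD; apply AD→H and equate their H entries.
Rows 1 and 2 agree on BDH; apply BDH→C and equate their C entries.
No row becomes fully distinguished — the join is lossy.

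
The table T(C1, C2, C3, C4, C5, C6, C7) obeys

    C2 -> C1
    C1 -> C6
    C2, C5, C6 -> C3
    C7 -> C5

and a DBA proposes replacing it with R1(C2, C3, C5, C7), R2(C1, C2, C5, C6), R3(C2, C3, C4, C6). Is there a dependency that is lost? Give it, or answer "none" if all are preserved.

none

C2 → C1 lies within R2.
C1 → C6 lies within R2.
C2, C5, C6 → C3: restricted closure across fragments reaches C3.
C7 → C5 lies within R1.
Every dependency is enforceable on the fragments, so the decomposition is dependency-preserving.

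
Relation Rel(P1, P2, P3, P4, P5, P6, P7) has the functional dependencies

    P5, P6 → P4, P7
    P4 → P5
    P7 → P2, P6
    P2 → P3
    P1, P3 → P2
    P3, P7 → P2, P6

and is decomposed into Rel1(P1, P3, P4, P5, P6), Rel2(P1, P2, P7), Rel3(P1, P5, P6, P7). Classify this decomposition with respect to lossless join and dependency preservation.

Lossless test (chase): Rows 1 and 3 agree on P5, P6; apply P5, P6→P4, P7 and equate their P4, P7 entries. Rows 1 and 2 agree on P7; apply P7→P2, P6 and equate their P2, P6 entries. Rows 1 and 3 agree on P7; apply P7→P2, P6 and equate their P2, P6 entries. Rows 1 and 2 agree on P2; apply P2→P3 and equate their P3 entries. Rows 1 and 3 agree on P2; apply P2→P3 and equate their P3 entries. Row 1 is now all distinguished symbols — the join is lossless.
Dependency preservation: the restricted closure of {P2} across the fragments never reaches {P3}, so P2 → P3 cannot be enforced without a join — not preserved.

lossless but not dependency-preserving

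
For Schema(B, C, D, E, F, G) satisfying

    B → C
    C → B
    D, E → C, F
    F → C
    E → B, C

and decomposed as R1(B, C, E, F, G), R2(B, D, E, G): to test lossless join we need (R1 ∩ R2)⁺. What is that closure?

R1 ∩ R2 = {B, E, G}.
B → C applies, adding C
Closure: {B, C, E, G}.

B, C, E, G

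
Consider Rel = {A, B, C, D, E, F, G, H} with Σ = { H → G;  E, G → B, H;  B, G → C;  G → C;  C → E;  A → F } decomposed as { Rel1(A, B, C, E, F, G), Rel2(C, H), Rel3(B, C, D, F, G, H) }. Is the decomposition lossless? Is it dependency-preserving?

Lossless test (chase): Rows 2 and 3 agree on H; apply H→G and equate their G entries. Rows 1 and 2 agree on C; apply C→E and equate their E entries. Rows 1 and 3 agree on C; apply C→E and equate their E entries. Rows 1 and 2 agree on E, G; apply E, G→B, H and equate their B, H entries. No row becomes fully distinguished — the join is lossy.
Dependency preservation: E, G → B, H is not contained in any single fragment, but the restricted closure of its left-hand side across the fragments still reaches the right-hand side; the remaining FDs each lie inside some fragment. All dependencies are preserved.

lossy but dependency-preserving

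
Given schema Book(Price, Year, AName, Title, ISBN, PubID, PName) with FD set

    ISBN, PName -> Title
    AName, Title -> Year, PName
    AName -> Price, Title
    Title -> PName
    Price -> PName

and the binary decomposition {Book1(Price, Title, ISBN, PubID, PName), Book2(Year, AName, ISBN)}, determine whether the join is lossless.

No

Common attributes: Book1 ∩ Book2 = {ISBN}.
No dependency enlarges {ISBN}, so (ISBN)⁺ = {ISBN}.
The closure contains neither all of Book1 = {Price, Title, ISBN, PubID, PName} nor all of Book2 = {Year, AName, ISBN}, so the common attributes are not a superkey of either fragment. The join is lossy.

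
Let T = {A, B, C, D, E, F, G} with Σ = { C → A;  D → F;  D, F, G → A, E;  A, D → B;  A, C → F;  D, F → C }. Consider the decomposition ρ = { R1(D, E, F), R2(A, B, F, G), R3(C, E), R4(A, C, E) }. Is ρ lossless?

Chase test. Columns are A, B, C, D, E, F, G; row i has aⱼ where attribute j ∈ Ri, else bᵢⱼ.
Initial tableau (one row per fragment):
  row 1: b11 b12 b13 a4 a5 a6 b17
  row 2: a1 a2 b23 b24 b25 a6 a7
  row 3: b31 b32 a3 b34 a5 b36 b37
  row 4: a1 b42 a3 b44 a5 b46 b47
Rows 3 and 4 agree on C; apply C→A and equate their A entries.
Rows 3 and 4 agree on A, C; apply A, C→F and equate their F entries.
No row becomes fully distinguished — the join is lossy.

No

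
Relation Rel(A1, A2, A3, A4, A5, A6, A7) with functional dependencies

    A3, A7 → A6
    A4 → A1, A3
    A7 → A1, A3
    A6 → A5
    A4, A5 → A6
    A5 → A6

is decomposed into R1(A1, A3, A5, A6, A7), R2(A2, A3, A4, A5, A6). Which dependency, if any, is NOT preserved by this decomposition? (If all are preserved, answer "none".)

A4 → A1, A3

Check A4 → A1, A3: no single fragment contains all of {A1, A3, A4}, and the restricted closure of {A4} across the fragments never reaches {A1, A3}.
A3, A7 → A6 is preserved.
A7 → A1, A3 is preserved.
A6 → A5 is preserved.
A4, A5 → A6 is preserved.
A5 → A6 is preserved.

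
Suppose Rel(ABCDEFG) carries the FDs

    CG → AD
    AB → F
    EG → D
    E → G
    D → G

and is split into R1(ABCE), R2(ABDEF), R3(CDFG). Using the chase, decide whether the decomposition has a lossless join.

Yes

Chase test. Columns are ABCDEFG; row i has aⱼ where attribute j ∈ Ri, else bᵢⱼ.
Initial tableau (one row per fragment):
  row 1: a1 a2 a3 b14 a5 b16 b17
  row 2: a1 a2 b23 a4 a5 a6 b27
  row 3: b31 b32 a3 a4 b35 a6 a7
Rows 1 and 2 agree on AB; apply AB→F and equate their F entries.
Rows 1 and 2 agree on E; apply E→G and equate their G entries.
Rows 2 and 3 agree on D; apply D→G and equate their G entries.
Rows 1 and 3 agree on CG; apply CG→AD and equate their AD entries.
Row 1 is now all distinguished symbols — the join is lossless.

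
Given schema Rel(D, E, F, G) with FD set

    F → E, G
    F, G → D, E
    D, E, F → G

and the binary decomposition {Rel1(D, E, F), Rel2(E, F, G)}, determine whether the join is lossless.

Common attributes: Rel1 ∩ Rel2 = {E, F}.
Closure of {E, F}: F → E, G applies, adding G; F, G → D, E applies, adding D. So (E, F)⁺ = {D, E, F, G}.
This closure contains every attribute of Rel1, so Rel1 ∩ Rel2 → Rel1. The join is lossless.

Yes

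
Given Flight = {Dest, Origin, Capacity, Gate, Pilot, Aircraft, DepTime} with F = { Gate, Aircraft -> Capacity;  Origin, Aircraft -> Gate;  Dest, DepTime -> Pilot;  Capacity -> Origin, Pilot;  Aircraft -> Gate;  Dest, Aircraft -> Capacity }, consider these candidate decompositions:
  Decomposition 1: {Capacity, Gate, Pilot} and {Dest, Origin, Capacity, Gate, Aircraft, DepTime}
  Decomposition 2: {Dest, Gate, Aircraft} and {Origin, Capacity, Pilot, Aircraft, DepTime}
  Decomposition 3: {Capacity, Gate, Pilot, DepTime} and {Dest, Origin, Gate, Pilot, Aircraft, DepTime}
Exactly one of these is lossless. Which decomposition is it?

Decomposition 1: common = {Capacity, Gate}, closure = {Origin, Capacity, Gate, Pilot} → lossless.
Decomposition 2: common = {Aircraft}, closure = {Origin, Capacity, Gate, Pilot, Aircraft} → lossy.
Decomposition 3: common = {Gate, Pilot, DepTime}, closure = {Gate, Pilot, DepTime} → lossy.

Decomposition 1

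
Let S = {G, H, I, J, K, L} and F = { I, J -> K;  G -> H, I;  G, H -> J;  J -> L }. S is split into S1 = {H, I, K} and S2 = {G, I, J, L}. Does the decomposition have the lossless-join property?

Common attributes: S1 ∩ S2 = {I}.
No dependency enlarges {I}, so (I)⁺ = {I}.
The closure contains neither all of S1 = {H, I, K} nor all of S2 = {G, I, J, L}, so the common attributes are not a superkey of either fragment. The join is lossy.

No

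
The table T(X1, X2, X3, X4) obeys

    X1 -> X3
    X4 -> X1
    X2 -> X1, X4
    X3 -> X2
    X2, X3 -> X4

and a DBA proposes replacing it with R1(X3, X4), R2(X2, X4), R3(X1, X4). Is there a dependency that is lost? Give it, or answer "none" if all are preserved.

none

X1 → X3: restricted closure across fragments reaches X3.
X4 → X1 lies within R3.
X2 → X1, X4: restricted closure across fragments reaches X1, X4.
X3 → X2: restricted closure across fragments reaches X2.
X2, X3 → X4: restricted closure across fragments reaches X4.
Every dependency is enforceable on the fragments, so the decomposition is dependency-preserving.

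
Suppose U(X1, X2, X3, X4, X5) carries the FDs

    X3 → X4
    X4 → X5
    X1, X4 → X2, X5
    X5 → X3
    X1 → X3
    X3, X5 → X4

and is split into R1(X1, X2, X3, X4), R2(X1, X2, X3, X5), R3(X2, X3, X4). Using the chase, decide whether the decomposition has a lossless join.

Yes

Chase test. Columns are X1, X2, X3, X4, X5; row i has aⱼ where attribute j ∈ Ri, else bᵢⱼ.
Initial tableau (one row per fragment):
  row 1: a1 a2 a3 a4 b15
  row 2: a1 a2 a3 b24 a5
  row 3: b31 a2 a3 a4 b35
Rows 1 and 2 agree on X3; apply X3→X4 and equate their X4 entries.
Rows 1 and 2 agree on X4; apply X4→X5 and equate their X5 entries.
Rows 1 and 3 agree on X4; apply X4→X5 and equate their X5 entries.
Row 1 is now all distinguished symbols — the join is lossless.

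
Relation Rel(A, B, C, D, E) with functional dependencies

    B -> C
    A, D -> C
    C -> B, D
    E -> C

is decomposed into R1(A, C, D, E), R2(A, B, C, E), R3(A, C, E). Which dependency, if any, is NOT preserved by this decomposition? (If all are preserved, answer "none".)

B → C lies within R2.
A, D → C lies within R1.
C → B, D: restricted closure across fragments reaches B, D.
E → C lies within R1.
Every dependency is enforceable on the fragments, so the decomposition is dependency-preserving.

none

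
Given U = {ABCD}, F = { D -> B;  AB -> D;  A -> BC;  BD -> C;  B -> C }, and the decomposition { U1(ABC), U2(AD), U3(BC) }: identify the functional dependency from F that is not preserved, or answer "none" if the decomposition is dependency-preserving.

Check D → B: no single fragment contains all of {BD}, and the restricted closure of {D} across the fragments never reaches {B}.
AB → D is preserved.
A → BC is preserved.
BD → C is preserved.
B → C is preserved.

D -> B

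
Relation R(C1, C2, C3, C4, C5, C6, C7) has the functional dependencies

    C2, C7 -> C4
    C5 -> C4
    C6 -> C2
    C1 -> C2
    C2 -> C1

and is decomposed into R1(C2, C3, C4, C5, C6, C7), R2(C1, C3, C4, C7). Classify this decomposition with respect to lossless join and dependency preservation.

Lossless test: (C3, C4, C7)⁺ = {C3, C4, C7}, which is a superkey of neither fragment — lossy.
Dependency preservation: the restricted closure of {C1} across the fragments never reaches {C2}, so C1 → C2 cannot be enforced without a join — not preserved.

lossy and not dependency-preserving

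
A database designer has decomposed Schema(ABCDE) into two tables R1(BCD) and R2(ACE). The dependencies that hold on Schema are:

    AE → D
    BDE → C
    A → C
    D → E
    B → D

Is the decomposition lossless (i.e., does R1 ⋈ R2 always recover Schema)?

Common attributes: R1 ∩ R2 = {C}.
No dependency enlarges {C}, so (C)⁺ = {C}.
The closure contains neither all of R1 = {BCD} nor all of R2 = {ACE}, so the common attributes are not a superkey of either fragment. The join is lossy.

No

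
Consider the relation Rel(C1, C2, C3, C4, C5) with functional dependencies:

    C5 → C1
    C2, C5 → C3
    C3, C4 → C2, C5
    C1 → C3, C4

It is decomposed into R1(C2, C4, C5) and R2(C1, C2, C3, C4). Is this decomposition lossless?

Common attributes: R1 ∩ R2 = {C2, C4}.
No dependency enlarges {C2, C4}, so (C2, C4)⁺ = {C2, C4}.
The closure contains neither all of R1 = {C2, C4, C5} nor all of R2 = {C1, C2, C3, C4}, so the common attributes are not a superkey of either fragment. The join is lossy.

No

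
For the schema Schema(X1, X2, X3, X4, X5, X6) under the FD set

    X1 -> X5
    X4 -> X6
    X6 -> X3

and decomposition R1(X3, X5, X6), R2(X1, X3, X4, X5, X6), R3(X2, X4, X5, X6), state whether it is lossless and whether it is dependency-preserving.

Lossless test (chase): Rows 1 and 3 agree on X6; apply X6→X3 and equate their X3 entries. No row becomes fully distinguished — the join is lossy.
Dependency preservation: every FD's attributes lie within a single fragment, so each can be enforced locally — preserved.

lossy but dependency-preserving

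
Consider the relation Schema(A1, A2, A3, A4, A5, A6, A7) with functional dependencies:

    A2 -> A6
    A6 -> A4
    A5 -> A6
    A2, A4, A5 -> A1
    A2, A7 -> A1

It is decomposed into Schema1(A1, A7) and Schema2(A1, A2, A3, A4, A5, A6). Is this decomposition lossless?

Common attributes: Schema1 ∩ Schema2 = {A1}.
No dependency enlarges {A1}, so (A1)⁺ = {A1}.
The closure contains neither all of Schema1 = {A1, A7} nor all of Schema2 = {A1, A2, A3, A4, A5, A6}, so the common attributes are not a superkey of either fragment. The join is lossy.

No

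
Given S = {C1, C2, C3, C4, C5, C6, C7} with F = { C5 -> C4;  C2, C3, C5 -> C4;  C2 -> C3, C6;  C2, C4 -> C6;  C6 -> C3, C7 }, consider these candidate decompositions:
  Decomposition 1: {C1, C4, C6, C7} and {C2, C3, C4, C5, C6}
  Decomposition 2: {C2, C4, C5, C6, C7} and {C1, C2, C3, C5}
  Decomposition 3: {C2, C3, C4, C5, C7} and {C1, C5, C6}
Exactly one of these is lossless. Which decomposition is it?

Decomposition 1: common = {C4, C6}, closure = {C3, C4, C6, C7} → lossy.
Decomposition 2: common = {C2, C5}, closure = {C2, C3, C4, C5, C6, C7} → lossless.
Decomposition 3: common = {C5}, closure = {C4, C5} → lossy.

Decomposition 2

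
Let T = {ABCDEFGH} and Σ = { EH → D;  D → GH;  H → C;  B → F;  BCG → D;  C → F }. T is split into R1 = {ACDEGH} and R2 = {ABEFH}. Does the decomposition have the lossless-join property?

Yes

Common attributes: R1 ∩ R2 = {AEH}.
Closure of {AEH}: EH → D applies, adding D; D → GH applies, adding G; H → C applies, adding C; C → F applies, adding F. So (AEH)⁺ = {ACDEFGH}.
This closure contains every attribute of R1, so R1 ∩ R2 → R1. The join is lossless.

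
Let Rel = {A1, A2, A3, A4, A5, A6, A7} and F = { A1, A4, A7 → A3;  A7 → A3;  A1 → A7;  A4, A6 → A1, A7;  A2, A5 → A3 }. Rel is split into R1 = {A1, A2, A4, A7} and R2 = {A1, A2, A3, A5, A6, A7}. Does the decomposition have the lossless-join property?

Common attributes: R1 ∩ R2 = {A1, A2, A7}.
Closure of {A1, A2, A7}: A7 → A3 applies, adding A3. So (A1, A2, A7)⁺ = {A1, A2, A3, A7}.
The closure contains neither all of R1 = {A1, A2, A4, A7} nor all of R2 = {A1, A2, A3, A5, A6, A7}, so the common attributes are not a superkey of either fragment. The join is lossy.

No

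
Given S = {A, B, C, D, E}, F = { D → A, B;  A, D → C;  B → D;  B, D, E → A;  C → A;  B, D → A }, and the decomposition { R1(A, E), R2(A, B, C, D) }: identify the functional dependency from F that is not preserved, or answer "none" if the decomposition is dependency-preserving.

D → A, B lies within R2.
A, D → C lies within R2.
B → D lies within R2.
B, D, E → A: restricted closure across fragments reaches A.
C → A lies within R2.
B, D → A lies within R2.
Every dependency is enforceable on the fragments, so the decomposition is dependency-preserving.

none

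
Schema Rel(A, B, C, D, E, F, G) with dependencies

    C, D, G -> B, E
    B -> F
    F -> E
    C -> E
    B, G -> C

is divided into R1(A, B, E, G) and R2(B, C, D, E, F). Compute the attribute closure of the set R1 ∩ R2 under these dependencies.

B, E, F

R1 ∩ R2 = {B, E}.
B → F applies, adding F
Closure: {B, E, F}.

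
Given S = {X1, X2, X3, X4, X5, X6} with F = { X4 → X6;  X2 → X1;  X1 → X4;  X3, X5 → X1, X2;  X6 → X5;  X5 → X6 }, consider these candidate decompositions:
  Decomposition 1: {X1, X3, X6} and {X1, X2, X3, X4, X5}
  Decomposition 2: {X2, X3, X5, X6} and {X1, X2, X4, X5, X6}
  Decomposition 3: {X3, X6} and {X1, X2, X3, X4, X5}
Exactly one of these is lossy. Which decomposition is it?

Decomposition 3

Decomposition 1: common = {X1, X3}, closure = {X1, X2, X3, X4, X5, X6} → lossless.
Decomposition 2: common = {X2, X5, X6}, closure = {X1, X2, X4, X5, X6} → lossless.
Decomposition 3: common = {X3}, closure = {X3} → lossy.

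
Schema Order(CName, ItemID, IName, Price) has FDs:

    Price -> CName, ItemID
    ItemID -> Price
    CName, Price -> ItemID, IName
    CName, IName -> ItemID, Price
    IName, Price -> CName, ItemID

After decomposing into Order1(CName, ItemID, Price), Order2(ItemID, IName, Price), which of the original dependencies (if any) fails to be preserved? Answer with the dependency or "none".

CName, IName -> ItemID, Price

Check CName, IName → ItemID, Price: no single fragment contains all of {CName, ItemID, IName, Price}, and the restricted closure of {CName, IName} across the fragments never reaches {ItemID, Price}.
Price → CName, ItemID is preserved.
ItemID → Price is preserved.
CName, Price → ItemID, IName is preserved.
IName, Price → CName, ItemID is preserved.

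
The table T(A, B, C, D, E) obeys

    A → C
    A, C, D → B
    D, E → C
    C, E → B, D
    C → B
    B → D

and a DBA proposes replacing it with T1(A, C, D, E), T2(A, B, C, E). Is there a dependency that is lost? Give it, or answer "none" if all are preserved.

B → D

Check B → D: no single fragment contains all of {B, D}, and the restricted closure of {B} across the fragments never reaches {D}.
A → C is preserved.
A, C, D → B is preserved.
D, E → C is preserved.
C, E → B, D is preserved.
C → B is preserved.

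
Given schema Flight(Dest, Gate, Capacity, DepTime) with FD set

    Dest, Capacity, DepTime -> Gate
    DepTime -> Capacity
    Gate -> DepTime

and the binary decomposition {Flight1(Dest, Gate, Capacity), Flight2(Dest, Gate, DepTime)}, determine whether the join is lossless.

Common attributes: Flight1 ∩ Flight2 = {Dest, Gate}.
Closure of {Dest, Gate}: Gate → DepTime applies, adding DepTime; DepTime → Capacity applies, adding Capacity. So (Dest, Gate)⁺ = {Dest, Gate, Capacity, DepTime}.
This closure contains every attribute of Flight1, so Flight1 ∩ Flight2 → Flight1. The join is lossless.

Yes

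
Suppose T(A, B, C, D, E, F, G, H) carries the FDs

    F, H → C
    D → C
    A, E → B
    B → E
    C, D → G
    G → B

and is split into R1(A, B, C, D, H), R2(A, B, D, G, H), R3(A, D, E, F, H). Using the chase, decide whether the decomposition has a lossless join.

Yes

Chase test. Columns are A, B, C, D, E, F, G, H; row i has aⱼ where attribute j ∈ Ri, else bᵢⱼ.
Initial tableau (one row per fragment):
  row 1: a1 a2 a3 a4 b15 b16 b17 a8
  row 2: a1 a2 b23 a4 b25 b26 a7 a8
  row 3: a1 b32 b33 a4 a5 a6 b37 a8
Rows 1 and 2 agree on D; apply D→C and equate their C entries.
Rows 1 and 3 agree on D; apply D→C and equate their C entries.
Rows 1 and 2 agree on B; apply B→E and equate their E entries.
Rows 1 and 2 agree on C, D; apply C, D→G and equate their G entries.
Rows 1 and 3 agree on C, D; apply C, D→G and equate their G entries.
Rows 1 and 3 agree on G; apply G→B and equate their B entries.
Rows 1 and 3 agree on B; apply B→E and equate their E entries.
Row 3 is now all distinguished symbols — the join is lossless.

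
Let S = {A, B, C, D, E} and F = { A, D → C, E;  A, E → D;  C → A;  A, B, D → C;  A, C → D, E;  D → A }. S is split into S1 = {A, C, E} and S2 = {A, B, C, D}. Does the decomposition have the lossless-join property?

Yes

Common attributes: S1 ∩ S2 = {A, C}.
Closure of {A, C}: A, C → D, E applies, adding D, E. So (A, C)⁺ = {A, C, D, E}.
This closure contains every attribute of S1, so S1 ∩ S2 → S1. The join is lossless.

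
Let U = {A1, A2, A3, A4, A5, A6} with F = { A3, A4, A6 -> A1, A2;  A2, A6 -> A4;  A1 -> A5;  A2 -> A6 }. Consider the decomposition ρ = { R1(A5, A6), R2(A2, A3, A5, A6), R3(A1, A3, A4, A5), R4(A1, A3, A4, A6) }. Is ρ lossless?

No

Chase test. Columns are A1, A2, A3, A4, A5, A6; row i has aⱼ where attribute j ∈ Ri, else bᵢⱼ.
Initial tableau (one row per fragment):
  row 1: b11 b12 b13 b14 a5 a6
  row 2: b21 a2 a3 b24 a5 a6
  row 3: a1 b32 a3 a4 a5 b36
  row 4: a1 b42 a3 a4 b45 a6
Rows 3 and 4 agree on A1; apply A1→A5 and equate their A5 entries.
No row becomes fully distinguished — the join is lossy.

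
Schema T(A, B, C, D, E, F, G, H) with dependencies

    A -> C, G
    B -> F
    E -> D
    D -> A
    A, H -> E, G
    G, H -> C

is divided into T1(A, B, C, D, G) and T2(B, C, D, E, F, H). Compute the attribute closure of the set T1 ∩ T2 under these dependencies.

T1 ∩ T2 = {B, C, D}.
B → F applies, adding F
D → A applies, adding A
A → C, G applies, adding G
Closure: {A, B, C, D, F, G}.

A, B, C, D, F, G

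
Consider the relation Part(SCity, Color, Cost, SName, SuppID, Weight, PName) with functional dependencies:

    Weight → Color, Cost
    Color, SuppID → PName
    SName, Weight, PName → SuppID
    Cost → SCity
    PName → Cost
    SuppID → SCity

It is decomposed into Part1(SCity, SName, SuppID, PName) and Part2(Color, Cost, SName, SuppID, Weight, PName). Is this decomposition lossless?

Yes

Common attributes: Part1 ∩ Part2 = {SName, SuppID, PName}.
Closure of {SName, SuppID, PName}: PName → Cost applies, adding Cost; SuppID → SCity applies, adding SCity. So (SName, SuppID, PName)⁺ = {SCity, Cost, SName, SuppID, PName}.
This closure contains every attribute of Part1, so Part1 ∩ Part2 → Part1. The join is lossless.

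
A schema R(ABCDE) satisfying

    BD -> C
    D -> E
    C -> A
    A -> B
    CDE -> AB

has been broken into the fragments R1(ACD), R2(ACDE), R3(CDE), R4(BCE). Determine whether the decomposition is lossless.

Chase test. Columns are ABCDE; row i has aⱼ where attribute j ∈ Ri, else bᵢⱼ.
Initial tableau (one row per fragment):
  row 1: a1 b12 a3 a4 b15
  row 2: a1 b22 a3 a4 a5
  row 3: b31 b32 a3 a4 a5
  row 4: b41 a2 a3 b44 a5
Rows 1 and 2 agree on D; apply D→E and equate their E entries.
Rows 1 and 3 agree on C; apply C→A and equate their A entries.
Rows 1 and 4 agree on C; apply C→A and equate their A entries.
Rows 1 and 2 agree on A; apply A→B and equate their B entries.
Rows 1 and 3 agree on A; apply A→B and equate their B entries.
Rows 1 and 4 agree on A; apply A→B and equate their B entries.
Row 1 is now all distinguished symbols — the join is lossless.

Yes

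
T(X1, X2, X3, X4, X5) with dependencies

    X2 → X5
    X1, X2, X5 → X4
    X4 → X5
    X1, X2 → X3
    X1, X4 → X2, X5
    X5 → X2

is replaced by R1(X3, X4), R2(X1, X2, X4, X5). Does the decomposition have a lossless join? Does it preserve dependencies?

lossy and not dependency-preserving

Lossless test: (X4)⁺ = {X2, X4, X5}, which is a superkey of neither fragment — lossy.
Dependency preservation: the restricted closure of {X1, X2} across the fragments never reaches {X3}, so X1, X2 → X3 cannot be enforced without a join — not preserved.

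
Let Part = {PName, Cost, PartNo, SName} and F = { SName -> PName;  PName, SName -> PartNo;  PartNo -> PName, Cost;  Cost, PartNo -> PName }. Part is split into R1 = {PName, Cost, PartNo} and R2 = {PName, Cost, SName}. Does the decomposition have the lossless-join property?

No

Common attributes: R1 ∩ R2 = {PName, Cost}.
No dependency enlarges {PName, Cost}, so (PName, Cost)⁺ = {PName, Cost}.
The closure contains neither all of R1 = {PName, Cost, PartNo} nor all of R2 = {PName, Cost, SName}, so the common attributes are not a superkey of either fragment. The join is lossy.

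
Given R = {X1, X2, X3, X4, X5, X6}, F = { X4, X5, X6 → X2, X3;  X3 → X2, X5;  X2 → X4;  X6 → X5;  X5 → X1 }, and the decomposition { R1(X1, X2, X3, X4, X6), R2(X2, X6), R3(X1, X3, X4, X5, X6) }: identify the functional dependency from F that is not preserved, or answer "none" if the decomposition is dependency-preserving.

X4, X5, X6 → X2, X3: restricted closure across fragments reaches X2, X3.
X3 → X2, X5: restricted closure across fragments reaches X2, X5.
X2 → X4 lies within R1.
X6 → X5 lies within R3.
X5 → X1 lies within R3.
Every dependency is enforceable on the fragments, so the decomposition is dependency-preserving.

none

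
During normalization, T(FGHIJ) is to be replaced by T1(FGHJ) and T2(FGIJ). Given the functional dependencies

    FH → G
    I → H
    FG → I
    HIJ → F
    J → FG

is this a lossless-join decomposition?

Yes

Common attributes: T1 ∩ T2 = {FGJ}.
Closure of {FGJ}: FG → I applies, adding I; I → H applies, adding H. So (FGJ)⁺ = {FGHIJ}.
This closure contains every attribute of T1, so T1 ∩ T2 → T1. The join is lossless.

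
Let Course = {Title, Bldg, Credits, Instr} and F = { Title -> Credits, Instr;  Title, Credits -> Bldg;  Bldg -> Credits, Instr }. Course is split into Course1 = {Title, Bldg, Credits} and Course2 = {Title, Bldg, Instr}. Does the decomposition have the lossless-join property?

Common attributes: Course1 ∩ Course2 = {Title, Bldg}.
Closure of {Title, Bldg}: Title → Credits, Instr applies, adding Credits, Instr. So (Title, Bldg)⁺ = {Title, Bldg, Credits, Instr}.
This closure contains every attribute of Course1, so Course1 ∩ Course2 → Course1. The join is lossless.

Yes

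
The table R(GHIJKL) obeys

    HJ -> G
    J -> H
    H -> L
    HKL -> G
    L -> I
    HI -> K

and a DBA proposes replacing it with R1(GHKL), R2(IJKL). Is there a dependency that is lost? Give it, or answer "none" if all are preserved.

J -> H

Check J → H: no single fragment contains all of {HJ}, and the restricted closure of {J} across the fragments never reaches {H}.
HJ → G is preserved.
H → L is preserved.
HKL → G is preserved.
L → I is preserved.
HI → K is preserved.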